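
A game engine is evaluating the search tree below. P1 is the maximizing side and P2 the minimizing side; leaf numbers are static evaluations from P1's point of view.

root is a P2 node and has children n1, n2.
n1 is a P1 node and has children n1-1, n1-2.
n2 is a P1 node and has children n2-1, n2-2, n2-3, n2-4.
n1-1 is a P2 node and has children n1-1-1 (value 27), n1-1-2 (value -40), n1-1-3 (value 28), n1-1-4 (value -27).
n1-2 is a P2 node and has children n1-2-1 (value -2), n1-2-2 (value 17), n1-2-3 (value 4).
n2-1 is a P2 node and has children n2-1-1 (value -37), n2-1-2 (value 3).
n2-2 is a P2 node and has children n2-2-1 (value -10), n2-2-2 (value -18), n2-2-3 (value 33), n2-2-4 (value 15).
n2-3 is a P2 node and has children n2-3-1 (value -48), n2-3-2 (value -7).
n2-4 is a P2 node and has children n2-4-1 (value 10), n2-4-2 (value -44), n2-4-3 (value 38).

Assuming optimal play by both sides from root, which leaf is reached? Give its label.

n2-2-2

n1-1 (P2): min(27, -40, 28, -27) = -40
n1-2 (P2): min(-2, 17, 4) = -2
n1 (P1): max(-40, -2) = -2
n2-1 (P2): min(-37, 3) = -37
n2-2 (P2): min(-10, -18, 33, 15) = -18
n2-3 (P2): min(-48, -7) = -48
n2-4 (P2): min(10, -44, 38) = -44
n2 (P1): max(-37, -18, -48, -44) = -18
root (P2): min(-2, -18) = -18
At root, P2 picks n2 (lowest: -18).
At n2, P1 picks n2-2 (highest: -18).
At n2-2, P2 picks n2-2-2 (lowest: -18).
Terminal value -18.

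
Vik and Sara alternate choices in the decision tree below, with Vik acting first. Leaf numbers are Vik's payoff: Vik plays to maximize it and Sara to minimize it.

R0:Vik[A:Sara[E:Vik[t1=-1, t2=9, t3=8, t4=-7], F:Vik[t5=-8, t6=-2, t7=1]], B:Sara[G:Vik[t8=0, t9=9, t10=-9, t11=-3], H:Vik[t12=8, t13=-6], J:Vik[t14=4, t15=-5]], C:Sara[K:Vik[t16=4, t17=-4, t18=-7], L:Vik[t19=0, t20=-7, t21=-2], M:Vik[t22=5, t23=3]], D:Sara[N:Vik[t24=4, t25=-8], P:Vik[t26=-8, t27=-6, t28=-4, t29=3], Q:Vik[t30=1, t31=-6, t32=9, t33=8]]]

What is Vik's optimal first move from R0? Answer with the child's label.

B

E (Vik): max(-1, 9, 8, -7) = 9
F (Vik): max(-8, -2, 1) = 1
A (Sara): min(9, 1) = 1
G (Vik): max(0, 9, -9, -3) = 9
H (Vik): max(8, -6) = 8
J (Vik): max(4, -5) = 4
B (Sara): min(9, 8, 4) = 4
K (Vik): max(4, -4, -7) = 4
L (Vik): max(0, -7, -2) = 0
M (Vik): max(5, 3) = 5
C (Sara): min(4, 0, 5) = 0
N (Vik): max(4, -8) = 4
P (Vik): max(-8, -6, -4, 3) = 3
Q (Vik): max(1, -6, 9, 8) = 9
D (Sara): min(4, 3, 9) = 3
R0 (Vik): max(1, 4, 0, 3) = 4
Vik at R0 wants the highest of {A=1, B=4, C=0, D=3}, so chooses B.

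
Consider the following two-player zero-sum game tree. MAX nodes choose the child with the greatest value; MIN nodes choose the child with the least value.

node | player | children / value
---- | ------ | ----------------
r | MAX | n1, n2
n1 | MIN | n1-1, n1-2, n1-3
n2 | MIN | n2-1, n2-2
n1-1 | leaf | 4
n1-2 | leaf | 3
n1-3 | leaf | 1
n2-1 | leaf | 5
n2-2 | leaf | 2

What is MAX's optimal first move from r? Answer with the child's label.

n1 (MIN): min(4, 3, 1) = 1
n2 (MIN): min(5, 2) = 2
r (MAX): max(1, 2) = 2
MAX at r wants the highest of {n1=1, n2=2}, so chooses n2.

n2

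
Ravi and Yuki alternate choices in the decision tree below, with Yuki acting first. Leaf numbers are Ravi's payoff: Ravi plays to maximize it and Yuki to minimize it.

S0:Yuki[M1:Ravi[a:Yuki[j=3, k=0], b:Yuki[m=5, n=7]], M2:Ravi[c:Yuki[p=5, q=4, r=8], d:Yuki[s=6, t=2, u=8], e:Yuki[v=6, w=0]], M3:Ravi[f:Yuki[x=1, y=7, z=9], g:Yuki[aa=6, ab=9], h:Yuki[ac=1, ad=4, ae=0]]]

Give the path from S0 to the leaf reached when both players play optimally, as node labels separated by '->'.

S0 -> M2 -> c -> q

a (Yuki): min(3, 0) = 0
b (Yuki): min(5, 7) = 5
M1 (Ravi): max(0, 5) = 5
c (Yuki): min(5, 4, 8) = 4
d (Yuki): min(6, 2, 8) = 2
e (Yuki): min(6, 0) = 0
M2 (Ravi): max(4, 2, 0) = 4
f (Yuki): min(1, 7, 9) = 1
g (Yuki): min(6, 9) = 6
h (Yuki): min(1, 4, 0) = 0
M3 (Ravi): max(1, 6, 0) = 6
S0 (Yuki): min(5, 4, 6) = 4
At S0, Yuki picks M2 (lowest: 4).
At M2, Ravi picks c (highest: 4).
At c, Yuki picks q (lowest: 4).
Terminal value 4.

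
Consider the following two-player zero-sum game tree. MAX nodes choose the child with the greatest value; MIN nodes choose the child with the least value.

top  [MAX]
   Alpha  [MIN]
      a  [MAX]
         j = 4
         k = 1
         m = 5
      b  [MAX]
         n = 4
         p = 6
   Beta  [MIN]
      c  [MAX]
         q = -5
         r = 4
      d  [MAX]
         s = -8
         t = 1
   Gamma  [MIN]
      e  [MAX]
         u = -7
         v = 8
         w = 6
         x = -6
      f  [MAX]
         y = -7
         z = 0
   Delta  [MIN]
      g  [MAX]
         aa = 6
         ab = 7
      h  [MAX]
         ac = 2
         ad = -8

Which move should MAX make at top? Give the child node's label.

Alpha

a (MAX): max(4, 1, 5) = 5
b (MAX): max(4, 6) = 6
Alpha (MIN): min(5, 6) = 5
c (MAX): max(-5, 4) = 4
d (MAX): max(-8, 1) = 1
Beta (MIN): min(4, 1) = 1
e (MAX): max(-7, 8, 6, -6) = 8
f (MAX): max(-7, 0) = 0
Gamma (MIN): min(8, 0) = 0
g (MAX): max(6, 7) = 7
h (MAX): max(2, -8) = 2
Delta (MIN): min(7, 2) = 2
top (MAX): max(5, 1, 0, 2) = 5
MAX at top wants the highest of {Alpha=5, Beta=1, Gamma=0, Delta=2}, so chooses Alpha.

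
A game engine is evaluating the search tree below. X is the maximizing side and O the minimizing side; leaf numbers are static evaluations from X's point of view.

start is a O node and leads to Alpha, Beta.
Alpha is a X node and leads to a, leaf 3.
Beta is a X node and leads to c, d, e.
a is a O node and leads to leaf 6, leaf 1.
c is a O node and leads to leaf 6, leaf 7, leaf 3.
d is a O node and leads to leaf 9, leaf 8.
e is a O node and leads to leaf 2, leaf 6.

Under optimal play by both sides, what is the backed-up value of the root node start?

3

a (O): min(6, 1) = 1
Alpha (X): max(1, 3) = 3
c (O): min(6, 7, 3) = 3
d (O): min(9, 8) = 8
e (O): min(2, 6) = 2
Beta (X): max(3, 8, 2) = 8
start (O): min(3, 8) = 3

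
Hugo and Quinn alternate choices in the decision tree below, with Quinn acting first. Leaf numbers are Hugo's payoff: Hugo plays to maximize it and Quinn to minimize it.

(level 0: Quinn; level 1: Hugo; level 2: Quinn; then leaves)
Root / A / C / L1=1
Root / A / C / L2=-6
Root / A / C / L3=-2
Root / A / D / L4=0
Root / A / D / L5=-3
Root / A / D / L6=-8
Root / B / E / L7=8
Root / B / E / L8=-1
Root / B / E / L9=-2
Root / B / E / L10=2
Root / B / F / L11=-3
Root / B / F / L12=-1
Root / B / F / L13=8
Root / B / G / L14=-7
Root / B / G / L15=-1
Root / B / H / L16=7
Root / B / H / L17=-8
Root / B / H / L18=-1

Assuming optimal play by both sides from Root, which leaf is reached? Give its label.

L2

C (Quinn): min(1, -6, -2) = -6
D (Quinn): min(0, -3, -8) = -8
A (Hugo): max(-6, -8) = -6
E (Quinn): min(8, -1, -2, 2) = -2
F (Quinn): min(-3, -1, 8) = -3
G (Quinn): min(-7, -1) = -7
H (Quinn): min(7, -8, -1) = -8
B (Hugo): max(-2, -3, -7, -8) = -2
Root (Quinn): min(-6, -2) = -6
At Root, Quinn picks A (lowest: -6).
At A, Hugo picks C (highest: -6).
At C, Quinn picks L2 (lowest: -6).
Terminal value -6.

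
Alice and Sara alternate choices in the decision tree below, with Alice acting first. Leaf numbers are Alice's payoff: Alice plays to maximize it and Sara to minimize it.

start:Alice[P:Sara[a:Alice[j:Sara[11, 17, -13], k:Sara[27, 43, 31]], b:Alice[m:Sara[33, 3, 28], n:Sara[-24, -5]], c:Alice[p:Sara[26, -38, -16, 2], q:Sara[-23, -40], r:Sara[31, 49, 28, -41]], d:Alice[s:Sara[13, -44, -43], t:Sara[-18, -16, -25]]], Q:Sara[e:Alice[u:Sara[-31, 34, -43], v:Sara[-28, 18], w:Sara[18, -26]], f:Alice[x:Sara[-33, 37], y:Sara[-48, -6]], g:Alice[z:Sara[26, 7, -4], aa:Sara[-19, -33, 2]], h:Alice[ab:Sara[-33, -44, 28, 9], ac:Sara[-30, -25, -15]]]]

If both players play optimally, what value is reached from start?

-33

j (Sara): min(11, 17, -13) = -13
k (Sara): min(27, 43, 31) = 27
a (Alice): max(-13, 27) = 27
m (Sara): min(33, 3, 28) = 3
n (Sara): min(-24, -5) = -24
b (Alice): max(3, -24) = 3
p (Sara): min(26, -38, -16, 2) = -38
q (Sara): min(-23, -40) = -40
r (Sara): min(31, 49, 28, -41) = -41
c (Alice): max(-38, -40, -41) = -38
s (Sara): min(13, -44, -43) = -44
t (Sara): min(-18, -16, -25) = -25
d (Alice): max(-44, -25) = -25
P (Sara): min(27, 3, -38, -25) = -38
u (Sara): min(-31, 34, -43) = -43
v (Sara): min(-28, 18) = -28
w (Sara): min(18, -26) = -26
e (Alice): max(-43, -28, -26) = -26
x (Sara): min(-33, 37) = -33
y (Sara): min(-48, -6) = -48
f (Alice): max(-33, -48) = -33
z (Sara): min(26, 7, -4) = -4
aa (Sara): min(-19, -33, 2) = -33
g (Alice): max(-4, -33) = -4
ab (Sara): min(-33, -44, 28, 9) = -44
ac (Sara): min(-30, -25, -15) = -30
h (Alice): max(-44, -30) = -30
Q (Sara): min(-26, -33, -4, -30) = -33
start (Alice): max(-38, -33) = -33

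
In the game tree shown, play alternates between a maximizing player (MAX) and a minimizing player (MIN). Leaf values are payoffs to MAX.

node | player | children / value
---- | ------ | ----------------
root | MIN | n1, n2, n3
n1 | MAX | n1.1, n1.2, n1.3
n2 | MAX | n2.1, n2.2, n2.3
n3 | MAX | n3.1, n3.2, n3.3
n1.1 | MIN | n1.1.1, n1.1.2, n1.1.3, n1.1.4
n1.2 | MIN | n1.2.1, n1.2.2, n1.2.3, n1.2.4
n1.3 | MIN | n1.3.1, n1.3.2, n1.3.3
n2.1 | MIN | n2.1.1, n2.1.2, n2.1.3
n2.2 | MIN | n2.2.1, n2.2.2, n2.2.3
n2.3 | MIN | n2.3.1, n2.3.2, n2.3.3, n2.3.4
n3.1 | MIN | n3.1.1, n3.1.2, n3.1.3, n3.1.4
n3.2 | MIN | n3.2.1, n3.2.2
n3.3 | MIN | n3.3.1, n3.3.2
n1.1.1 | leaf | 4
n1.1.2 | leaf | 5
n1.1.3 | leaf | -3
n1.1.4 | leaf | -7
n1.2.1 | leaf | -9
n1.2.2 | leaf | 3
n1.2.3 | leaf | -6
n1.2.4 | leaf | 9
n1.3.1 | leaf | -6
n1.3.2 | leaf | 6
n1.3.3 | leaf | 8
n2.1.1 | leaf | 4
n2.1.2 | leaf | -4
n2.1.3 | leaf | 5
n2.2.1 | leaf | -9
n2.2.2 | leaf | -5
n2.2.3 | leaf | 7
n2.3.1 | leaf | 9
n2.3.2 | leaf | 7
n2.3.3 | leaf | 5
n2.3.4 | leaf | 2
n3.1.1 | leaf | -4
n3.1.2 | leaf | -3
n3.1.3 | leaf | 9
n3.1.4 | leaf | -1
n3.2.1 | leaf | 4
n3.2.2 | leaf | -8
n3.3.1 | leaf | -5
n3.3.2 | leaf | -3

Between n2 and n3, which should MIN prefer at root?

n2.1 (MIN): min(4, -4, 5) = -4
n2.2 (MIN): min(-9, -5, 7) = -9
n2.3 (MIN): min(9, 7, 5, 2) = 2
n2 (MAX): max(-4, -9, 2) = 2
n3.1 (MIN): min(-4, -3, 9, -1) = -4
n3.2 (MIN): min(4, -8) = -8
n3.3 (MIN): min(-5, -3) = -5
n3 (MAX): max(-4, -8, -5) = -4
MIN prefers the lower value; n2=2, n3=-4. n3 is better since -4 < 2.

n3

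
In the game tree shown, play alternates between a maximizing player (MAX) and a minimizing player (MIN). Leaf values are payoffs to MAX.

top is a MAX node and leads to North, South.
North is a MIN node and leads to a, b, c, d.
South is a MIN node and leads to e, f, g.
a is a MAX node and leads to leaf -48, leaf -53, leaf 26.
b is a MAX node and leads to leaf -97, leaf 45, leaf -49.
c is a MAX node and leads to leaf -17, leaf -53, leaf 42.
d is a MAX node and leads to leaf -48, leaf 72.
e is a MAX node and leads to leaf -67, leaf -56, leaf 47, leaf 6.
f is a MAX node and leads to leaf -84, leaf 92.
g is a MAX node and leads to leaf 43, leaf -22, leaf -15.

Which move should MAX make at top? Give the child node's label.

a (MAX): max(-48, -53, 26) = 26
b (MAX): max(-97, 45, -49) = 45
c (MAX): max(-17, -53, 42) = 42
d (MAX): max(-48, 72) = 72
North (MIN): min(26, 45, 42, 72) = 26
e (MAX): max(-67, -56, 47, 6) = 47
f (MAX): max(-84, 92) = 92
g (MAX): max(43, -22, -15) = 43
South (MIN): min(47, 92, 43) = 43
top (MAX): max(26, 43) = 43
MAX at top wants the highest of {North=26, South=43}, so chooses South.

South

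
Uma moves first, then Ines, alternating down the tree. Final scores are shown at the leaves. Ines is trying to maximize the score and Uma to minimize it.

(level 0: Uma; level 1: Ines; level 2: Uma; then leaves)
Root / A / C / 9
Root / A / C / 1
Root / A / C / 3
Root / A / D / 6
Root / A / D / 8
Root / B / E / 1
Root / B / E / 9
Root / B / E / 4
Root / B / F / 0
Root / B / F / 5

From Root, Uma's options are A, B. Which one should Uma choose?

B

C (Uma): min(9, 1, 3) = 1
D (Uma): min(6, 8) = 6
A (Ines): max(1, 6) = 6
E (Uma): min(1, 9, 4) = 1
F (Uma): min(0, 5) = 0
B (Ines): max(1, 0) = 1
Root (Uma): min(6, 1) = 1
Uma at Root wants the lowest of {A=6, B=1}, so chooses B.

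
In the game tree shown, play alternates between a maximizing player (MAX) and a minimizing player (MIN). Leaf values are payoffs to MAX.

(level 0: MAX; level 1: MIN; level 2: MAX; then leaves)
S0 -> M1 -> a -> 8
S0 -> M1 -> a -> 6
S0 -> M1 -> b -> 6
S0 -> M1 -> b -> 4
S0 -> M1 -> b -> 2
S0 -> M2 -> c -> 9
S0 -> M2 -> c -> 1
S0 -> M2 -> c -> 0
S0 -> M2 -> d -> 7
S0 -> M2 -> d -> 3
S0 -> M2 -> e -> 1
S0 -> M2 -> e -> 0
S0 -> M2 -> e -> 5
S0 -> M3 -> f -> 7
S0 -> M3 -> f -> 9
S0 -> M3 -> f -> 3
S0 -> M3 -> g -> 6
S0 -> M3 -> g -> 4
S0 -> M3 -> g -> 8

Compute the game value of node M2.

c (MAX): max(9, 1, 0) = 9
d (MAX): max(7, 3) = 7
e (MAX): max(1, 0, 5) = 5
M2 (MIN): min(9, 7, 5) = 5

5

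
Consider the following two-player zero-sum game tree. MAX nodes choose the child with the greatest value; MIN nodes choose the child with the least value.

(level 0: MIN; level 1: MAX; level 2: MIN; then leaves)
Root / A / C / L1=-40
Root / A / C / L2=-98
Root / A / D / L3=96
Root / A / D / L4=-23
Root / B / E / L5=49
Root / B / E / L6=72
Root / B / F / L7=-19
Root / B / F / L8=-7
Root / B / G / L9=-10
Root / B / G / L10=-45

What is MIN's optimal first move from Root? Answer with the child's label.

C (MIN): min(-40, -98) = -98
D (MIN): min(96, -23) = -23
A (MAX): max(-98, -23) = -23
E (MIN): min(49, 72) = 49
F (MIN): min(-19, -7) = -19
G (MIN): min(-10, -45) = -45
B (MAX): max(49, -19, -45) = 49
Root (MIN): min(-23, 49) = -23
MIN at Root wants the lowest of {A=-23, B=49}, so chooses A.

A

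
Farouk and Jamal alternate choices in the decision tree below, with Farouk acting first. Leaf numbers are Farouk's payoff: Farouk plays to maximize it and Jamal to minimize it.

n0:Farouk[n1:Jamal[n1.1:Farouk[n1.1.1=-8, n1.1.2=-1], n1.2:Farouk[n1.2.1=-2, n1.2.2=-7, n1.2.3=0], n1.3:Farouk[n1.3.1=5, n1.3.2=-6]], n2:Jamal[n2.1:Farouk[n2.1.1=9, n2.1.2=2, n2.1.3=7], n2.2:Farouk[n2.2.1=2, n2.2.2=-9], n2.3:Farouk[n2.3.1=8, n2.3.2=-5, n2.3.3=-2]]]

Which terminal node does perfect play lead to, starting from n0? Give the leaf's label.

n1.1 (Farouk): max(-8, -1) = -1
n1.2 (Farouk): max(-2, -7, 0) = 0
n1.3 (Farouk): max(5, -6) = 5
n1 (Jamal): min(-1, 0, 5) = -1
n2.1 (Farouk): max(9, 2, 7) = 9
n2.2 (Farouk): max(2, -9) = 2
n2.3 (Farouk): max(8, -5, -2) = 8
n2 (Jamal): min(9, 2, 8) = 2
n0 (Farouk): max(-1, 2) = 2
At n0, Farouk picks n2 (highest: 2).
At n2, Jamal picks n2.2 (lowest: 2).
At n2.2, Farouk picks n2.2.1 (highest: 2).
Terminal value 2.

n2.2.1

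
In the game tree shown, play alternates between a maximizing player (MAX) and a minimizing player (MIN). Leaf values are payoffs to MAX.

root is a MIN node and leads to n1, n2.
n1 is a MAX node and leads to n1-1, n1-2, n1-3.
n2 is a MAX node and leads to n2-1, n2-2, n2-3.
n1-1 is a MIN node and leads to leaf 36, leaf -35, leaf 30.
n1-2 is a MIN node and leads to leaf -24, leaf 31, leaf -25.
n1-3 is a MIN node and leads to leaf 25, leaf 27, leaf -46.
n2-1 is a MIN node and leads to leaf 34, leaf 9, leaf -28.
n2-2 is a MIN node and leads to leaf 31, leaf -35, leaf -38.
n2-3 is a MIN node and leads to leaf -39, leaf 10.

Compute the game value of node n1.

-25

n1-1 (MIN): min(36, -35, 30) = -35
n1-2 (MIN): min(-24, 31, -25) = -25
n1-3 (MIN): min(25, 27, -46) = -46
n1 (MAX): max(-35, -25, -46) = -25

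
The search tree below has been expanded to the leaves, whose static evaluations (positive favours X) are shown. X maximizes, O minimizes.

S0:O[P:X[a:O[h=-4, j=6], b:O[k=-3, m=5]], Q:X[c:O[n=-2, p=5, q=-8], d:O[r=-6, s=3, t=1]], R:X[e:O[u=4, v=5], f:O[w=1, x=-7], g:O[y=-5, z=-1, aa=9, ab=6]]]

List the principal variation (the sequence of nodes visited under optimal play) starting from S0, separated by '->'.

S0 -> Q -> d -> r

a (O): min(-4, 6) = -4
b (O): min(-3, 5) = -3
P (X): max(-4, -3) = -3
c (O): min(-2, 5, -8) = -8
d (O): min(-6, 3, 1) = -6
Q (X): max(-8, -6) = -6
e (O): min(4, 5) = 4
f (O): min(1, -7) = -7
g (O): min(-5, -1, 9, 6) = -5
R (X): max(4, -7, -5) = 4
S0 (O): min(-3, -6, 4) = -6
At S0, O picks Q (lowest: -6).
At Q, X picks d (highest: -6).
At d, O picks r (lowest: -6).
Terminal value -6.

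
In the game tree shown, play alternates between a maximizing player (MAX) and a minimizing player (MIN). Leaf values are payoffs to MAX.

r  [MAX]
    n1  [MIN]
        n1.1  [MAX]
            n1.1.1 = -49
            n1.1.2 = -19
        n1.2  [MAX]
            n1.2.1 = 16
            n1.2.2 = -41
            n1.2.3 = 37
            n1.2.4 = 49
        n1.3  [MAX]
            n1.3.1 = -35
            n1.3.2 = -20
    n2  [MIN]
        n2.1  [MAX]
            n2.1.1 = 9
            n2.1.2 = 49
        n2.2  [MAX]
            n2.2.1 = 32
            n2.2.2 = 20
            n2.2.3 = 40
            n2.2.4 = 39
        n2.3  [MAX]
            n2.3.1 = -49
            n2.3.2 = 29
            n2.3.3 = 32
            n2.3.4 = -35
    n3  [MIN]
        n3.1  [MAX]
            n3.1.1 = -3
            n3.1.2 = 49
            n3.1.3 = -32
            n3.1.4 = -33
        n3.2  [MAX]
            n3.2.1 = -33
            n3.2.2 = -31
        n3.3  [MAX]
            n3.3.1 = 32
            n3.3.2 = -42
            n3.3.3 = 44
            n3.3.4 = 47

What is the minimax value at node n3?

-31

n3.1 (MAX): max(-3, 49, -32, -33) = 49
n3.2 (MAX): max(-33, -31) = -31
n3.3 (MAX): max(32, -42, 44, 47) = 47
n3 (MIN): min(49, -31, 47) = -31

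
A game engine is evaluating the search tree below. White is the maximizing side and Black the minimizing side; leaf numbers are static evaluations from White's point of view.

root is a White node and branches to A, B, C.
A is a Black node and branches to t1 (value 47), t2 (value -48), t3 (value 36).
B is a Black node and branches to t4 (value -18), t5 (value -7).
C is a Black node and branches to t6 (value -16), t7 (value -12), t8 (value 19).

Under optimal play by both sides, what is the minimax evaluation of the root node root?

-16

A (Black): min(47, -48, 36) = -48
B (Black): min(-18, -7) = -18
C (Black): min(-16, -12, 19) = -16
root (White): max(-48, -18, -16) = -16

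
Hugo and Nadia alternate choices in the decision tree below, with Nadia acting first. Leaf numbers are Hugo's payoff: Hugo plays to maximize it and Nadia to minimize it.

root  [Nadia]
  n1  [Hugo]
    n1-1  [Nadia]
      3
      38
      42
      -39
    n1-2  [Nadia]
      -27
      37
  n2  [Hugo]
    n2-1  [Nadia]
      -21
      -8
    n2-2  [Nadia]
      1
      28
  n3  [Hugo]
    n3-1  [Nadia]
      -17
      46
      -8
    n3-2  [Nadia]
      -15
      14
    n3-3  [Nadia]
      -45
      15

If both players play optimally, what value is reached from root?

-27

n1-1 (Nadia): min(3, 38, 42, -39) = -39
n1-2 (Nadia): min(-27, 37) = -27
n1 (Hugo): max(-39, -27) = -27
n2-1 (Nadia): min(-21, -8) = -21
n2-2 (Nadia): min(1, 28) = 1
n2 (Hugo): max(-21, 1) = 1
n3-1 (Nadia): min(-17, 46, -8) = -17
n3-2 (Nadia): min(-15, 14) = -15
n3-3 (Nadia): min(-45, 15) = -45
n3 (Hugo): max(-17, -15, -45) = -15
root (Nadia): min(-27, 1, -15) = -27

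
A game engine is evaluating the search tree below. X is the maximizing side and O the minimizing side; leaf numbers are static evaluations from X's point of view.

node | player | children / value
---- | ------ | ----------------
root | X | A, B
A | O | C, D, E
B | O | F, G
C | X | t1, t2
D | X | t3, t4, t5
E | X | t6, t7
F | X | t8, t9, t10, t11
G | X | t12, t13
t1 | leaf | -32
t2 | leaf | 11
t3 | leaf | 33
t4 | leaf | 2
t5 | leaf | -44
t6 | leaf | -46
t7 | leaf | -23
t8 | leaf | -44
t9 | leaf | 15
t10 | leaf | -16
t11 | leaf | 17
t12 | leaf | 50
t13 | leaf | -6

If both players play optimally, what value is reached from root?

C (X): max(-32, 11) = 11
D (X): max(33, 2, -44) = 33
E (X): max(-46, -23) = -23
A (O): min(11, 33, -23) = -23
F (X): max(-44, 15, -16, 17) = 17
G (X): max(50, -6) = 50
B (O): min(17, 50) = 17
root (X): max(-23, 17) = 17

17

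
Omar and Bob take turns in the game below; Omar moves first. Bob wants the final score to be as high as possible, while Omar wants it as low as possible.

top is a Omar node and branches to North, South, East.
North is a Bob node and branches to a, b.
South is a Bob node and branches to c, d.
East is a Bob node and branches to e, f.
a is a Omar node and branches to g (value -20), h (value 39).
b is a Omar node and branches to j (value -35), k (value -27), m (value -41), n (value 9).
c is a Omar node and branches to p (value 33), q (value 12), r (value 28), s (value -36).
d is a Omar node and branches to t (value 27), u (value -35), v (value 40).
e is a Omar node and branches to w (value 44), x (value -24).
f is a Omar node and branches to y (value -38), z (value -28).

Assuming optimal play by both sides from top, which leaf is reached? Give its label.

a (Omar): min(-20, 39) = -20
b (Omar): min(-35, -27, -41, 9) = -41
North (Bob): max(-20, -41) = -20
c (Omar): min(33, 12, 28, -36) = -36
d (Omar): min(27, -35, 40) = -35
South (Bob): max(-36, -35) = -35
e (Omar): min(44, -24) = -24
f (Omar): min(-38, -28) = -38
East (Bob): max(-24, -38) = -24
top (Omar): min(-20, -35, -24) = -35
At top, Omar picks South (lowest: -35).
At South, Bob picks d (highest: -35).
At d, Omar picks u (lowest: -35).
Terminal value -35.

u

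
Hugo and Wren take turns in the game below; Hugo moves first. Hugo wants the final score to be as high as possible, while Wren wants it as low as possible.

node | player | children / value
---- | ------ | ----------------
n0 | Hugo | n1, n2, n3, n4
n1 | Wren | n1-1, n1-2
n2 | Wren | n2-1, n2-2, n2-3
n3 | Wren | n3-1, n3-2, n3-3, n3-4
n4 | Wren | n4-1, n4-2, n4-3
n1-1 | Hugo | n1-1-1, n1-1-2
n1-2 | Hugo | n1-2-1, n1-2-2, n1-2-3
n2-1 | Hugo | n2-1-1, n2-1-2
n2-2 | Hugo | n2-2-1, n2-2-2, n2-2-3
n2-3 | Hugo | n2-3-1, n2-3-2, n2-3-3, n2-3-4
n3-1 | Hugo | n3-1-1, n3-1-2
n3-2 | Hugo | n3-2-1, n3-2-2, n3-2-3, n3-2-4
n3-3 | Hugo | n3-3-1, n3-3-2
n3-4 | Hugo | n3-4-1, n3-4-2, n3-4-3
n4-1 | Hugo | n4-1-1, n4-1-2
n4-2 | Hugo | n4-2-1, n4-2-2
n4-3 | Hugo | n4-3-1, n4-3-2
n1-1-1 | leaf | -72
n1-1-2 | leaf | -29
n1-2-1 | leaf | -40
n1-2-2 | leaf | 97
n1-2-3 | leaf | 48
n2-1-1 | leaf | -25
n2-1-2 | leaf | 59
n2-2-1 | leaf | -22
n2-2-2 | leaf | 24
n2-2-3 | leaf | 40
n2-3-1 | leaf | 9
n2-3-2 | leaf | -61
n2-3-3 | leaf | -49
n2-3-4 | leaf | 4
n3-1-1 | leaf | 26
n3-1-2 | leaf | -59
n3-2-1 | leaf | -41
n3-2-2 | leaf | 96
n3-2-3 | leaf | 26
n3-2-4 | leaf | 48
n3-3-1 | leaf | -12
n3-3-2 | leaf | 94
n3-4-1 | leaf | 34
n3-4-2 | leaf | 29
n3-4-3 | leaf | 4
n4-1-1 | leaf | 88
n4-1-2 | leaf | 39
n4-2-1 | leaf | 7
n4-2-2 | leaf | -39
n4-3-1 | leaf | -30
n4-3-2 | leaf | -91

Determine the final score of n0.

26

n1-1 (Hugo): max(-72, -29) = -29
n1-2 (Hugo): max(-40, 97, 48) = 97
n1 (Wren): min(-29, 97) = -29
n2-1 (Hugo): max(-25, 59) = 59
n2-2 (Hugo): max(-22, 24, 40) = 40
n2-3 (Hugo): max(9, -61, -49, 4) = 9
n2 (Wren): min(59, 40, 9) = 9
n3-1 (Hugo): max(26, -59) = 26
n3-2 (Hugo): max(-41, 96, 26, 48) = 96
n3-3 (Hugo): max(-12, 94) = 94
n3-4 (Hugo): max(34, 29, 4) = 34
n3 (Wren): min(26, 96, 94, 34) = 26
n4-1 (Hugo): max(88, 39) = 88
n4-2 (Hugo): max(7, -39) = 7
n4-3 (Hugo): max(-30, -91) = -30
n4 (Wren): min(88, 7, -30) = -30
n0 (Hugo): max(-29, 9, 26, -30) = 26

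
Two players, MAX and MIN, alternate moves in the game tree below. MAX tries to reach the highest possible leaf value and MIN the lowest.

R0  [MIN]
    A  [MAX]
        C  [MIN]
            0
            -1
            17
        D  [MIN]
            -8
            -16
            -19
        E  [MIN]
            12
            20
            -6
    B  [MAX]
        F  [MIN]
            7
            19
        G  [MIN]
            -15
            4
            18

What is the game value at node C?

C (MIN): min(0, -1, 17) = -1

-1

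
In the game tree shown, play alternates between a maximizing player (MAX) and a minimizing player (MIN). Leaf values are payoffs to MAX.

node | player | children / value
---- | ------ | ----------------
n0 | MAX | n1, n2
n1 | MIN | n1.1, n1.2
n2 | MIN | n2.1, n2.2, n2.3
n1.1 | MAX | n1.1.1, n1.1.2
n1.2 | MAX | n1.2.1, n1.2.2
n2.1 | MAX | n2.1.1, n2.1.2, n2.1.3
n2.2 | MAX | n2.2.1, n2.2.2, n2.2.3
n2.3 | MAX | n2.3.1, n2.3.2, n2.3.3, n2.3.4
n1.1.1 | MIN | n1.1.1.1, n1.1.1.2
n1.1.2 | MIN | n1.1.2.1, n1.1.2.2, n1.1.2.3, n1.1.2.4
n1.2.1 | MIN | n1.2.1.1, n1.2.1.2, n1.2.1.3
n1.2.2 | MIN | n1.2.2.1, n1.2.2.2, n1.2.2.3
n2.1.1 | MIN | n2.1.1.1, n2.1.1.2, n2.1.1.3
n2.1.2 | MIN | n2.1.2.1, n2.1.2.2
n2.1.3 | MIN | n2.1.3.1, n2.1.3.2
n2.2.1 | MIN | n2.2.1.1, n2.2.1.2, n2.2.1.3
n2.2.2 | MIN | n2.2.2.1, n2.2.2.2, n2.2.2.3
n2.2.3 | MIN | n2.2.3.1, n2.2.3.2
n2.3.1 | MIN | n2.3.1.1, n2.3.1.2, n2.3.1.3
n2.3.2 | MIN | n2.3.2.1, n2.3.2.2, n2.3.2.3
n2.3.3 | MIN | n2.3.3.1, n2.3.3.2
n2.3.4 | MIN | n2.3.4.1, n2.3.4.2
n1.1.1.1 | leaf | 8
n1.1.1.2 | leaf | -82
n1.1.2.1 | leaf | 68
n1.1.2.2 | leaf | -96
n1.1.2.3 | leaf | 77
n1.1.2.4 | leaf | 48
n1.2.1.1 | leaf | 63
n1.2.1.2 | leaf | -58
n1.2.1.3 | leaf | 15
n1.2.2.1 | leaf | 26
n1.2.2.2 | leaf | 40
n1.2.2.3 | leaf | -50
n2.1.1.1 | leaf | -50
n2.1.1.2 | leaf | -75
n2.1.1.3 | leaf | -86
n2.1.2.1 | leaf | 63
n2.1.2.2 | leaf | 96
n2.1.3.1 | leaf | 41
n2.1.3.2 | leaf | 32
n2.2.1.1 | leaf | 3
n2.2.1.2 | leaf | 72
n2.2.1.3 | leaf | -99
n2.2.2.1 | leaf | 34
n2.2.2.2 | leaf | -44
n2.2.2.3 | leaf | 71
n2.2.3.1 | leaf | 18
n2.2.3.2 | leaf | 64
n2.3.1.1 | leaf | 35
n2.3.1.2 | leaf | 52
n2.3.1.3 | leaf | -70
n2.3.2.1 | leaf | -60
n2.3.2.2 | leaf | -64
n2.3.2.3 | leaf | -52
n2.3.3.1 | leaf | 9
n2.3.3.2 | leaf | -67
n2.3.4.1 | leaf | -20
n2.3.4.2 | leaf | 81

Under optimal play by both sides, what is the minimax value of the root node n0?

n1.1.1 (MIN): min(8, -82) = -82
n1.1.2 (MIN): min(68, -96, 77, 48) = -96
n1.1 (MAX): max(-82, -96) = -82
n1.2.1 (MIN): min(63, -58, 15) = -58
n1.2.2 (MIN): min(26, 40, -50) = -50
n1.2 (MAX): max(-58, -50) = -50
n1 (MIN): min(-82, -50) = -82
n2.1.1 (MIN): min(-50, -75, -86) = -86
n2.1.2 (MIN): min(63, 96) = 63
n2.1.3 (MIN): min(41, 32) = 32
n2.1 (MAX): max(-86, 63, 32) = 63
n2.2.1 (MIN): min(3, 72, -99) = -99
n2.2.2 (MIN): min(34, -44, 71) = -44
n2.2.3 (MIN): min(18, 64) = 18
n2.2 (MAX): max(-99, -44, 18) = 18
n2.3.1 (MIN): min(35, 52, -70) = -70
n2.3.2 (MIN): min(-60, -64, -52) = -64
n2.3.3 (MIN): min(9, -67) = -67
n2.3.4 (MIN): min(-20, 81) = -20
n2.3 (MAX): max(-70, -64, -67, -20) = -20
n2 (MIN): min(63, 18, -20) = -20
n0 (MAX): max(-82, -20) = -20

-20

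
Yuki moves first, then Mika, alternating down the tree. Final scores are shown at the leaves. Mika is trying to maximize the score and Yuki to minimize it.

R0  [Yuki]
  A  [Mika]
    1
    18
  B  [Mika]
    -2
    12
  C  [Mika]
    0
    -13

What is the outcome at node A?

A (Mika): max(1, 18) = 18

18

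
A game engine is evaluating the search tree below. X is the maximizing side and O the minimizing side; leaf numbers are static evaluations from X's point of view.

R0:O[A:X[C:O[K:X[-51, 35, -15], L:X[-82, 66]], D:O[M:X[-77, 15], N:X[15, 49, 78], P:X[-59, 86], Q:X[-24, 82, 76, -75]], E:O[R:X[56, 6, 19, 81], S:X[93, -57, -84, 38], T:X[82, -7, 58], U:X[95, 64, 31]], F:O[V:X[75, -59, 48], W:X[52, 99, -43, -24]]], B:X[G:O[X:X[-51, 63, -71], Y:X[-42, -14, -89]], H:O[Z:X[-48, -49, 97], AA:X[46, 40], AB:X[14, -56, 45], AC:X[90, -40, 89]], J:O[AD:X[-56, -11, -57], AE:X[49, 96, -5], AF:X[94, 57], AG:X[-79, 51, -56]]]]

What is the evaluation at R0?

K (X): max(-51, 35, -15) = 35
L (X): max(-82, 66) = 66
C (O): min(35, 66) = 35
M (X): max(-77, 15) = 15
N (X): max(15, 49, 78) = 78
P (X): max(-59, 86) = 86
Q (X): max(-24, 82, 76, -75) = 82
D (O): min(15, 78, 86, 82) = 15
R (X): max(56, 6, 19, 81) = 81
S (X): max(93, -57, -84, 38) = 93
T (X): max(82, -7, 58) = 82
U (X): max(95, 64, 31) = 95
E (O): min(81, 93, 82, 95) = 81
V (X): max(75, -59, 48) = 75
W (X): max(52, 99, -43, -24) = 99
F (O): min(75, 99) = 75
A (X): max(35, 15, 81, 75) = 81
X (X): max(-51, 63, -71) = 63
Y (X): max(-42, -14, -89) = -14
G (O): min(63, -14) = -14
Z (X): max(-48, -49, 97) = 97
AA (X): max(46, 40) = 46
AB (X): max(14, -56, 45) = 45
AC (X): max(90, -40, 89) = 90
H (O): min(97, 46, 45, 90) = 45
AD (X): max(-56, -11, -57) = -11
AE (X): max(49, 96, -5) = 96
AF (X): max(94, 57) = 94
AG (X): max(-79, 51, -56) = 51
J (O): min(-11, 96, 94, 51) = -11
B (X): max(-14, 45, -11) = 45
R0 (O): min(81, 45) = 45

45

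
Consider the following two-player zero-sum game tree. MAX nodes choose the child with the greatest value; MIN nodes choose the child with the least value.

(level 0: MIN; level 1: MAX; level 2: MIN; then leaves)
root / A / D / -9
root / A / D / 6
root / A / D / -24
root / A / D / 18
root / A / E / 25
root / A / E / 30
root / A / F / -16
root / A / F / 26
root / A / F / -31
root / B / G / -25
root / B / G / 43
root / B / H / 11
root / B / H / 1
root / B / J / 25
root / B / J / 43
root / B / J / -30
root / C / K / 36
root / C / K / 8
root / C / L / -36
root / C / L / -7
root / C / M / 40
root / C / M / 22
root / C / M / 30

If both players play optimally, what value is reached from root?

1

D (MIN): min(-9, 6, -24, 18) = -24
E (MIN): min(25, 30) = 25
F (MIN): min(-16, 26, -31) = -31
A (MAX): max(-24, 25, -31) = 25
G (MIN): min(-25, 43) = -25
H (MIN): min(11, 1) = 1
J (MIN): min(25, 43, -30) = -30
B (MAX): max(-25, 1, -30) = 1
K (MIN): min(36, 8) = 8
L (MIN): min(-36, -7) = -36
M (MIN): min(40, 22, 30) = 22
C (MAX): max(8, -36, 22) = 22
root (MIN): min(25, 1, 22) = 1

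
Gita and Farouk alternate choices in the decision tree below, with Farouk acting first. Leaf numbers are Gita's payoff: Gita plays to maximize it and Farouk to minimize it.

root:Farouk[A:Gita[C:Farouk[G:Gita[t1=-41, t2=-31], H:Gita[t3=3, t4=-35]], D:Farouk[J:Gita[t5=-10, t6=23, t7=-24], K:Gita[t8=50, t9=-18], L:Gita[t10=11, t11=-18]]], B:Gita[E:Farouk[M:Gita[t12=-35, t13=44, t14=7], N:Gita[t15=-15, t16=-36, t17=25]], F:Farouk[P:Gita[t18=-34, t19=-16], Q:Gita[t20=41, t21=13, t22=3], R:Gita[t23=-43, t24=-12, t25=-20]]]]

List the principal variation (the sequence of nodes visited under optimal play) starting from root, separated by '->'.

root -> A -> D -> L -> t10

G (Gita): max(-41, -31) = -31
H (Gita): max(3, -35) = 3
C (Farouk): min(-31, 3) = -31
J (Gita): max(-10, 23, -24) = 23
K (Gita): max(50, -18) = 50
L (Gita): max(11, -18) = 11
D (Farouk): min(23, 50, 11) = 11
A (Gita): max(-31, 11) = 11
M (Gita): max(-35, 44, 7) = 44
N (Gita): max(-15, -36, 25) = 25
E (Farouk): min(44, 25) = 25
P (Gita): max(-34, -16) = -16
Q (Gita): max(41, 13, 3) = 41
R (Gita): max(-43, -12, -20) = -12
F (Farouk): min(-16, 41, -12) = -16
B (Gita): max(25, -16) = 25
root (Farouk): min(11, 25) = 11
At root, Farouk picks A (lowest: 11).
At A, Gita picks D (highest: 11).
At D, Farouk picks L (lowest: 11).
At L, Gita picks t10 (highest: 11).
Terminal value 11.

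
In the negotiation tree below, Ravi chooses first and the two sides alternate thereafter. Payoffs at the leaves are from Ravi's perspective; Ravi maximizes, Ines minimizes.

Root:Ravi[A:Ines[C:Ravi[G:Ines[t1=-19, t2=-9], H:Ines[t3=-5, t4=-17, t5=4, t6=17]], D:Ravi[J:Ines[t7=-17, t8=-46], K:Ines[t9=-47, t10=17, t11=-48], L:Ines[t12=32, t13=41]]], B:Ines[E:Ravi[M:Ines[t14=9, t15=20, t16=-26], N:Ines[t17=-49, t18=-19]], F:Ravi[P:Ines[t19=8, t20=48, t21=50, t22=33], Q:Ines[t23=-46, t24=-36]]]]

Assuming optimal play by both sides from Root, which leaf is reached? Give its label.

G (Ines): min(-19, -9) = -19
H (Ines): min(-5, -17, 4, 17) = -17
C (Ravi): max(-19, -17) = -17
J (Ines): min(-17, -46) = -46
K (Ines): min(-47, 17, -48) = -48
L (Ines): min(32, 41) = 32
D (Ravi): max(-46, -48, 32) = 32
A (Ines): min(-17, 32) = -17
M (Ines): min(9, 20, -26) = -26
N (Ines): min(-49, -19) = -49
E (Ravi): max(-26, -49) = -26
P (Ines): min(8, 48, 50, 33) = 8
Q (Ines): min(-46, -36) = -46
F (Ravi): max(8, -46) = 8
B (Ines): min(-26, 8) = -26
Root (Ravi): max(-17, -26) = -17
At Root, Ravi picks A (highest: -17).
At A, Ines picks C (lowest: -17).
At C, Ravi picks H (highest: -17).
At H, Ines picks t4 (lowest: -17).
Terminal value -17.

t4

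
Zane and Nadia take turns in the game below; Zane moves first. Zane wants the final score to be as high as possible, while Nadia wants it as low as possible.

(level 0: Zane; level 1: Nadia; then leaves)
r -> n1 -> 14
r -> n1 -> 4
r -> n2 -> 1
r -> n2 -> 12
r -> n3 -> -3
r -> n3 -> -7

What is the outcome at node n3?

-7

n3 (Nadia): min(-3, -7) = -7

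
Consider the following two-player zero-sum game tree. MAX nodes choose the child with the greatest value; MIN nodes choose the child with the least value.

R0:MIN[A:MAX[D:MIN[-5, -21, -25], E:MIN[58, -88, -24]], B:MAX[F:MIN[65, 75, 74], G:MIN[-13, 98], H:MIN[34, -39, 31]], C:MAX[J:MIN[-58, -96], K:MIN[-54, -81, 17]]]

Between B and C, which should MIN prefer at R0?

F (MIN): min(65, 75, 74) = 65
G (MIN): min(-13, 98) = -13
H (MIN): min(34, -39, 31) = -39
B (MAX): max(65, -13, -39) = 65
J (MIN): min(-58, -96) = -96
K (MIN): min(-54, -81, 17) = -81
C (MAX): max(-96, -81) = -81
MIN prefers the lower value; B=65, C=-81. C is better since -81 < 65.

C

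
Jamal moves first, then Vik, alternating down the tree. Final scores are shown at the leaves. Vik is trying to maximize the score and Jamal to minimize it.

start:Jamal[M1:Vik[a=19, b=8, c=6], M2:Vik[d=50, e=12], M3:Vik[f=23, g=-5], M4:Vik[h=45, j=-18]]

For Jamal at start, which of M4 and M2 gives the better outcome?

M4 (Vik): max(45, -18) = 45
M2 (Vik): max(50, 12) = 50
Jamal prefers the lower value; M4=45, M2=50. M4 is better since 45 < 50.

M4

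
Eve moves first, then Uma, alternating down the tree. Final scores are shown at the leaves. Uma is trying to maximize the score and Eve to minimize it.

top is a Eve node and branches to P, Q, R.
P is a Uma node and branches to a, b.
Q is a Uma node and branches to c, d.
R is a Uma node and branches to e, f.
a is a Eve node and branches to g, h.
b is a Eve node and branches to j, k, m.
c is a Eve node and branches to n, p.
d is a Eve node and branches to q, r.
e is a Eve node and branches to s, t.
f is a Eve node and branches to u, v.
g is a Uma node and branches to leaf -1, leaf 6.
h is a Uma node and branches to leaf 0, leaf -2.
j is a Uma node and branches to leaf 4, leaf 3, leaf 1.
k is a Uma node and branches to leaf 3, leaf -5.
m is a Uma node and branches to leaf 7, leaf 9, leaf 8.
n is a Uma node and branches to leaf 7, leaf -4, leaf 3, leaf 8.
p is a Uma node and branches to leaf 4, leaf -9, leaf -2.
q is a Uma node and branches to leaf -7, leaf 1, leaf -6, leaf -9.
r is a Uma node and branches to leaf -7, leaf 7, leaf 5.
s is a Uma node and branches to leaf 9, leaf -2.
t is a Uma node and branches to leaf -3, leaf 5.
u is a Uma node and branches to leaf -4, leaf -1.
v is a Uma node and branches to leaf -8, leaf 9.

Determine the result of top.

g (Uma): max(-1, 6) = 6
h (Uma): max(0, -2) = 0
a (Eve): min(6, 0) = 0
j (Uma): max(4, 3, 1) = 4
k (Uma): max(3, -5) = 3
m (Uma): max(7, 9, 8) = 9
b (Eve): min(4, 3, 9) = 3
P (Uma): max(0, 3) = 3
n (Uma): max(7, -4, 3, 8) = 8
p (Uma): max(4, -9, -2) = 4
c (Eve): min(8, 4) = 4
q (Uma): max(-7, 1, -6, -9) = 1
r (Uma): max(-7, 7, 5) = 7
d (Eve): min(1, 7) = 1
Q (Uma): max(4, 1) = 4
s (Uma): max(9, -2) = 9
t (Uma): max(-3, 5) = 5
e (Eve): min(9, 5) = 5
u (Uma): max(-4, -1) = -1
v (Uma): max(-8, 9) = 9
f (Eve): min(-1, 9) = -1
R (Uma): max(5, -1) = 5
top (Eve): min(3, 4, 5) = 3

3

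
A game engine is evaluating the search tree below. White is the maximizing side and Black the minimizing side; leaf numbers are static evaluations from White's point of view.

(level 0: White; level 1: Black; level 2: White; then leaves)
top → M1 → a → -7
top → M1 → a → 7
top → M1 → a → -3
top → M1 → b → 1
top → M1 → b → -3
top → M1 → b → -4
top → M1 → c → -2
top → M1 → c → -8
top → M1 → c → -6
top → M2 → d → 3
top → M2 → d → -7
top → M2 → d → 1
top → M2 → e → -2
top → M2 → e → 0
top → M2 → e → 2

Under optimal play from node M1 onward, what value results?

a (White): max(-7, 7, -3) = 7
b (White): max(1, -3, -4) = 1
c (White): max(-2, -8, -6) = -2
M1 (Black): min(7, 1, -2) = -2

-2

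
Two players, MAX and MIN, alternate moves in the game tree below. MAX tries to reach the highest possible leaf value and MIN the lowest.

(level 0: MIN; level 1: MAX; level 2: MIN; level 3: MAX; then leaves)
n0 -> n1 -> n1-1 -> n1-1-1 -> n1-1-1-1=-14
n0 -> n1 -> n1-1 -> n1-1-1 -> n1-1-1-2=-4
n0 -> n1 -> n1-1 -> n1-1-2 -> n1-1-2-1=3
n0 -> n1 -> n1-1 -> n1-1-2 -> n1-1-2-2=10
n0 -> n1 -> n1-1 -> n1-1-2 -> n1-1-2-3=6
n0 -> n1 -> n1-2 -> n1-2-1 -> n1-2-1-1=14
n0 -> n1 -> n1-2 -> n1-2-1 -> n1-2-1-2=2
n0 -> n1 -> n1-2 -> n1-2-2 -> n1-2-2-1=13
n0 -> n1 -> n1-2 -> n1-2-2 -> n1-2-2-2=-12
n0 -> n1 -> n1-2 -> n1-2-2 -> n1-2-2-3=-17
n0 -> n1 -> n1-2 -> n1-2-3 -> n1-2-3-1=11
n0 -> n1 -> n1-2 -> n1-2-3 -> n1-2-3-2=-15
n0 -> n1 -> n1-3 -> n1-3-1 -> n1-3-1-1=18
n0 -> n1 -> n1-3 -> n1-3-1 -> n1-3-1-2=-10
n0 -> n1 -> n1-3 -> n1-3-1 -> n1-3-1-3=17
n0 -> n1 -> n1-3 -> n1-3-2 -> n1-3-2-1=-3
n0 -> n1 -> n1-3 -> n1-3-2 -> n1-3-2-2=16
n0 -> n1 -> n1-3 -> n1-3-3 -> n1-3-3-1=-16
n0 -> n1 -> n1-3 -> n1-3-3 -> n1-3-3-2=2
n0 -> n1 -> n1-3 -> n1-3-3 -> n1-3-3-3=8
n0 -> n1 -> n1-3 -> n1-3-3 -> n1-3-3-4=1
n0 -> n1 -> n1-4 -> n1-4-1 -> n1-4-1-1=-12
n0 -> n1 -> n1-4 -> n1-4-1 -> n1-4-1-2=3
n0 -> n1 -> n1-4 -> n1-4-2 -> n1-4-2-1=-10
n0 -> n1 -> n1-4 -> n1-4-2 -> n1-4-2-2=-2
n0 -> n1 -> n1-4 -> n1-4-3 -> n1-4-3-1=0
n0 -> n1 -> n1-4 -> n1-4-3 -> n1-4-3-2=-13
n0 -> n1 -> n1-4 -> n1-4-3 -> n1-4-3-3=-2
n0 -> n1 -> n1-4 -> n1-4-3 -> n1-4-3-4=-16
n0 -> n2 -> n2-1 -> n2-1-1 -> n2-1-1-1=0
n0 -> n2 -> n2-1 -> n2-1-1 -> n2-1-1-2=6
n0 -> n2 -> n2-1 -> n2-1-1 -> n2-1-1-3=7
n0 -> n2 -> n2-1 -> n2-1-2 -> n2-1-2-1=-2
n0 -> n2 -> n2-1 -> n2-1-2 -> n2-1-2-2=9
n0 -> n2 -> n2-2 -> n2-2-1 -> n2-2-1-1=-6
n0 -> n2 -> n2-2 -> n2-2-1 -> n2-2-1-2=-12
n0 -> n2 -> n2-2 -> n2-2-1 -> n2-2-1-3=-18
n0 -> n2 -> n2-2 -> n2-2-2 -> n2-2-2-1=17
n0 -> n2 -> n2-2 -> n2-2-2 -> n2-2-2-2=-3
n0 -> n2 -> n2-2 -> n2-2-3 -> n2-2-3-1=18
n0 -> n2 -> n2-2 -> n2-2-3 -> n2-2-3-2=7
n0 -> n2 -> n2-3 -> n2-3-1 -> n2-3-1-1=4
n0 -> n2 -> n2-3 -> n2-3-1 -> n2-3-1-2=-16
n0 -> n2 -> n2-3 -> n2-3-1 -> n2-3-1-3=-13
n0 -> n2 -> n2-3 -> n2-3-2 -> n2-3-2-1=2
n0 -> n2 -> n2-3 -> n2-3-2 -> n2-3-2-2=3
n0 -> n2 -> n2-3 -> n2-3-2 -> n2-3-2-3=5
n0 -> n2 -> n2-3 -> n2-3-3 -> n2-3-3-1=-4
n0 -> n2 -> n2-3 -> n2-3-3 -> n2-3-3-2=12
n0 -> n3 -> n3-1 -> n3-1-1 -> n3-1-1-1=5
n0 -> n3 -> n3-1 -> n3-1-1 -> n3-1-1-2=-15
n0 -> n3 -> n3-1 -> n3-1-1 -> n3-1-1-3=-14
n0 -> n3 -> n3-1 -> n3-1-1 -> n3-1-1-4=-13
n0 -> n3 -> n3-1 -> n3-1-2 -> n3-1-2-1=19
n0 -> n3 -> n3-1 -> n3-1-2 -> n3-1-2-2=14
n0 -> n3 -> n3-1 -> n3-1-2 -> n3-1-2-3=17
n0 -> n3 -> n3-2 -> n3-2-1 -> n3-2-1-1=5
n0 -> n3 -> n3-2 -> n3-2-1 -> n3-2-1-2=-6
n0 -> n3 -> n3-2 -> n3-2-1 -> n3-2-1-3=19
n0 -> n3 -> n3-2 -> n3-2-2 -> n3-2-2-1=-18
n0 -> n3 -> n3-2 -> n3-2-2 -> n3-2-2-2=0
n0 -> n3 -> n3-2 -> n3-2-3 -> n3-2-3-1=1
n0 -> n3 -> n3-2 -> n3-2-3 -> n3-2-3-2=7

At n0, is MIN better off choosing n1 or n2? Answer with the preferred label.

n1-1-1 (MAX): max(-14, -4) = -4
n1-1-2 (MAX): max(3, 10, 6) = 10
n1-1 (MIN): min(-4, 10) = -4
n1-2-1 (MAX): max(14, 2) = 14
n1-2-2 (MAX): max(13, -12, -17) = 13
n1-2-3 (MAX): max(11, -15) = 11
n1-2 (MIN): min(14, 13, 11) = 11
n1-3-1 (MAX): max(18, -10, 17) = 18
n1-3-2 (MAX): max(-3, 16) = 16
n1-3-3 (MAX): max(-16, 2, 8, 1) = 8
n1-3 (MIN): min(18, 16, 8) = 8
n1-4-1 (MAX): max(-12, 3) = 3
n1-4-2 (MAX): max(-10, -2) = -2
n1-4-3 (MAX): max(0, -13, -2, -16) = 0
n1-4 (MIN): min(3, -2, 0) = -2
n1 (MAX): max(-4, 11, 8, -2) = 11
n2-1-1 (MAX): max(0, 6, 7) = 7
n2-1-2 (MAX): max(-2, 9) = 9
n2-1 (MIN): min(7, 9) = 7
n2-2-1 (MAX): max(-6, -12, -18) = -6
n2-2-2 (MAX): max(17, -3) = 17
n2-2-3 (MAX): max(18, 7) = 18
n2-2 (MIN): min(-6, 17, 18) = -6
n2-3-1 (MAX): max(4, -16, -13) = 4
n2-3-2 (MAX): max(2, 3, 5) = 5
n2-3-3 (MAX): max(-4, 12) = 12
n2-3 (MIN): min(4, 5, 12) = 4
n2 (MAX): max(7, -6, 4) = 7
MIN prefers the lower value; n1=11, n2=7. n2 is better since 7 < 11.

n2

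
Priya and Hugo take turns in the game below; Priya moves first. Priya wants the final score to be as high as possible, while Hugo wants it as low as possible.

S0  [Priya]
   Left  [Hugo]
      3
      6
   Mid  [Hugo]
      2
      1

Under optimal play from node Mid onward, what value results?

Mid (Hugo): min(2, 1) = 1

1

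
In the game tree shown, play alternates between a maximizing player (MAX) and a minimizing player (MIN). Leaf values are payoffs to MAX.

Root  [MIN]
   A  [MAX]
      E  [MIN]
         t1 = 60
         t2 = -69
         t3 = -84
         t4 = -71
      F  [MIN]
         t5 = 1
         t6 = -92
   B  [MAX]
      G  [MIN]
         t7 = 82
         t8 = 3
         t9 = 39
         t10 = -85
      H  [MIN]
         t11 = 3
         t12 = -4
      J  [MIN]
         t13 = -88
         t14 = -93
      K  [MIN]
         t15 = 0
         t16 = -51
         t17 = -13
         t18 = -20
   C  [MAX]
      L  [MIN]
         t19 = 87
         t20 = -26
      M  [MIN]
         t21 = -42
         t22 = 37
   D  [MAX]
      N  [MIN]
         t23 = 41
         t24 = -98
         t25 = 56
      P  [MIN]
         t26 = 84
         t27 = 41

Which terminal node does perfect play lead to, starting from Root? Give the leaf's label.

E (MIN): min(60, -69, -84, -71) = -84
F (MIN): min(1, -92) = -92
A (MAX): max(-84, -92) = -84
G (MIN): min(82, 3, 39, -85) = -85
H (MIN): min(3, -4) = -4
J (MIN): min(-88, -93) = -93
K (MIN): min(0, -51, -13, -20) = -51
B (MAX): max(-85, -4, -93, -51) = -4
L (MIN): min(87, -26) = -26
M (MIN): min(-42, 37) = -42
C (MAX): max(-26, -42) = -26
N (MIN): min(41, -98, 56) = -98
P (MIN): min(84, 41) = 41
D (MAX): max(-98, 41) = 41
Root (MIN): min(-84, -4, -26, 41) = -84
At Root, MIN picks A (lowest: -84).
At A, MAX picks E (highest: -84).
At E, MIN picks t3 (lowest: -84).
Terminal value -84.

t3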